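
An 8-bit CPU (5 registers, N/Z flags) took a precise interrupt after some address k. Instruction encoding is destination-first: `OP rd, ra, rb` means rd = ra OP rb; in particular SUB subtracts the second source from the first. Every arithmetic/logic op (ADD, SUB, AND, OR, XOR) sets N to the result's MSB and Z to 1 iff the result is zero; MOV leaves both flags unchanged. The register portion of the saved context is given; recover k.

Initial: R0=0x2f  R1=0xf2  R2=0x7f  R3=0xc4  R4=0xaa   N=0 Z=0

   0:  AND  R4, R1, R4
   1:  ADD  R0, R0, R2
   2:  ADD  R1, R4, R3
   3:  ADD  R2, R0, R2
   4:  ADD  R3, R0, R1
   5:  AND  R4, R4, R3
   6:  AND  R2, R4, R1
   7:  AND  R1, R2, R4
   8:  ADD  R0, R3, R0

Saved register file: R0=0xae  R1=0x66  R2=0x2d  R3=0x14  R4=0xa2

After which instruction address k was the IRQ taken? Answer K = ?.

after  0: R0=0x2f R1=0xf2 R2=0x7f R3=0xc4 R4=0xa2  N=1 Z=0
after  1: R0=0xae R1=0xf2 R2=0x7f R3=0xc4 R4=0xa2  N=1 Z=0
after  2: R0=0xae R1=0x66 R2=0x7f R3=0xc4 R4=0xa2  N=0 Z=0
after  3: R0=0xae R1=0x66 R2=0x2d R3=0xc4 R4=0xa2  N=0 Z=0
after  4: R0=0xae R1=0x66 R2=0x2d R3=0x14 R4=0xa2  N=0 Z=0
-- IRQ taken; context saved, return-PC = 5 --

K = 4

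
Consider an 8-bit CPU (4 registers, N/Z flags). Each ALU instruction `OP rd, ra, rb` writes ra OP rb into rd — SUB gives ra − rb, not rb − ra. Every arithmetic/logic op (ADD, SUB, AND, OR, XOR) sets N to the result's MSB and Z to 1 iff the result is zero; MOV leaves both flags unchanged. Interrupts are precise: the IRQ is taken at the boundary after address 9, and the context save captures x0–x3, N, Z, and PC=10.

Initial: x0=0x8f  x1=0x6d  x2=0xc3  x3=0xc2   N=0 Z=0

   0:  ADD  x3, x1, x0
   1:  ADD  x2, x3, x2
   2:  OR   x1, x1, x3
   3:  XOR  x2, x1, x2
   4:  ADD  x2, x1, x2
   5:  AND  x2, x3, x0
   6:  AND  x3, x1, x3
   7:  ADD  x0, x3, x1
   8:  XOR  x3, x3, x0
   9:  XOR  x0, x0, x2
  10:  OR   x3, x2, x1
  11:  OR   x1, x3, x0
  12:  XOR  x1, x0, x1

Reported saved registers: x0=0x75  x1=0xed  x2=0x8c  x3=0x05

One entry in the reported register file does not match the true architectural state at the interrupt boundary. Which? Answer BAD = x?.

after  0: x0=0x8f x1=0x6d x2=0xc3 x3=0xfc  N=1 Z=0
after  1: x0=0x8f x1=0x6d x2=0xbf x3=0xfc  N=1 Z=0
after  2: x0=0x8f x1=0xfd x2=0xbf x3=0xfc  N=1 Z=0
after  3: x0=0x8f x1=0xfd x2=0x42 x3=0xfc  N=0 Z=0
after  4: x0=0x8f x1=0xfd x2=0x3f x3=0xfc  N=0 Z=0
after  5: x0=0x8f x1=0xfd x2=0x8c x3=0xfc  N=1 Z=0
after  6: x0=0x8f x1=0xfd x2=0x8c x3=0xfc  N=1 Z=0
after  7: x0=0xf9 x1=0xfd x2=0x8c x3=0xfc  N=1 Z=0
after  8: x0=0xf9 x1=0xfd x2=0x8c x3=0x05  N=0 Z=0
after  9: x0=0x75 x1=0xfd x2=0x8c x3=0x05  N=0 Z=0
-- IRQ taken; context saved, return-PC = 10 --
mismatch: x1: reported 0xed vs actual 0xfd

BAD = x1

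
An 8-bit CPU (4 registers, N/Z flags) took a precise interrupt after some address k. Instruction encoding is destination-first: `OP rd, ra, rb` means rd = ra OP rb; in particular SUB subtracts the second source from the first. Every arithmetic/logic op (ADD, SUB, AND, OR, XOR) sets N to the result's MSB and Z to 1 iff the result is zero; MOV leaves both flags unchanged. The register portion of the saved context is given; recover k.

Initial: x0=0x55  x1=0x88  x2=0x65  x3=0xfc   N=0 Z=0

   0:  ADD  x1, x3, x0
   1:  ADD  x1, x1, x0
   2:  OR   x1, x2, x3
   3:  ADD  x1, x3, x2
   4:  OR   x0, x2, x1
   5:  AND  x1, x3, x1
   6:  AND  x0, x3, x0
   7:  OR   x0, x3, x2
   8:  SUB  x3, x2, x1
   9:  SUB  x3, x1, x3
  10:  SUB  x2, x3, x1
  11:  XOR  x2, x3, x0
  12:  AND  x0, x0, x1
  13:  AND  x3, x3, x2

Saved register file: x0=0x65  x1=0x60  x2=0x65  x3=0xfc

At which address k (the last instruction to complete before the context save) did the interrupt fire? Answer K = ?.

K = 5

after  0: x0=0x55 x1=0x51 x2=0x65 x3=0xfc  N=0 Z=0
after  1: x0=0x55 x1=0xa6 x2=0x65 x3=0xfc  N=1 Z=0
after  2: x0=0x55 x1=0xfd x2=0x65 x3=0xfc  N=1 Z=0
after  3: x0=0x55 x1=0x61 x2=0x65 x3=0xfc  N=0 Z=0
after  4: x0=0x65 x1=0x61 x2=0x65 x3=0xfc  N=0 Z=0
after  5: x0=0x65 x1=0x60 x2=0x65 x3=0xfc  N=0 Z=0
-- IRQ taken; context saved, return-PC = 6 --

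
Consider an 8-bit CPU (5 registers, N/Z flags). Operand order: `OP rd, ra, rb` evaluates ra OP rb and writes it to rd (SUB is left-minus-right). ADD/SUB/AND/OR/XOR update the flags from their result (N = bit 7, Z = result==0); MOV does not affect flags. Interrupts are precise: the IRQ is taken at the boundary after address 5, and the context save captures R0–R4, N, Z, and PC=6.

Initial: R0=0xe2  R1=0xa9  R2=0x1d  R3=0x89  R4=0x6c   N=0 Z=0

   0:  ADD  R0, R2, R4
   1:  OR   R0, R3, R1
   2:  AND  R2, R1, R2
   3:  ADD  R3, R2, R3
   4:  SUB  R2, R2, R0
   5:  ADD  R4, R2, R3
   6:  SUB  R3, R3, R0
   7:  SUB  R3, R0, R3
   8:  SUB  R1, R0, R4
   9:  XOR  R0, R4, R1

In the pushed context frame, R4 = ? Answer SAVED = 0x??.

SAVED = 0xf2

after  0: R0=0x89 R1=0xa9 R2=0x1d R3=0x89 R4=0x6c  N=1 Z=0
after  1: R0=0xa9 R1=0xa9 R2=0x1d R3=0x89 R4=0x6c  N=1 Z=0
after  2: R0=0xa9 R1=0xa9 R2=0x09 R3=0x89 R4=0x6c  N=0 Z=0
after  3: R0=0xa9 R1=0xa9 R2=0x09 R3=0x92 R4=0x6c  N=1 Z=0
after  4: R0=0xa9 R1=0xa9 R2=0x60 R3=0x92 R4=0x6c  N=0 Z=0
after  5: R0=0xa9 R1=0xa9 R2=0x60 R3=0x92 R4=0xf2  N=1 Z=0
-- IRQ taken; context saved, return-PC = 6 --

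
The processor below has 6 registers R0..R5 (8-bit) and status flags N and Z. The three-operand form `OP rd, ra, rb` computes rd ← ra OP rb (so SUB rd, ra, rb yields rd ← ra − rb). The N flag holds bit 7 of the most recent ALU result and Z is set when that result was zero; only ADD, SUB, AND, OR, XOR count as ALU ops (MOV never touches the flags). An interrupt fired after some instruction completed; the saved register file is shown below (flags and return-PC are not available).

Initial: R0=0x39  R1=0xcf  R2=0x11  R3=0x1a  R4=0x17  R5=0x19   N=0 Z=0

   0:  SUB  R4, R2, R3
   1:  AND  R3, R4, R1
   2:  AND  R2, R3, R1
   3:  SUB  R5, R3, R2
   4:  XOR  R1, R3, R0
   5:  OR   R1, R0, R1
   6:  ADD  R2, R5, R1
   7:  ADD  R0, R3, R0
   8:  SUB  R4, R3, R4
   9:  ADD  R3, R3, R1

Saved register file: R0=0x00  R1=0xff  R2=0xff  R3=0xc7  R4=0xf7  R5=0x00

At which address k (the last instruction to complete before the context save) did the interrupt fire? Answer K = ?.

after  0: R0=0x39 R1=0xcf R2=0x11 R3=0x1a R4=0xf7 R5=0x19  N=1 Z=0
after  1: R0=0x39 R1=0xcf R2=0x11 R3=0xc7 R4=0xf7 R5=0x19  N=1 Z=0
after  2: R0=0x39 R1=0xcf R2=0xc7 R3=0xc7 R4=0xf7 R5=0x19  N=1 Z=0
after  3: R0=0x39 R1=0xcf R2=0xc7 R3=0xc7 R4=0xf7 R5=0x00  N=0 Z=1
after  4: R0=0x39 R1=0xfe R2=0xc7 R3=0xc7 R4=0xf7 R5=0x00  N=1 Z=0
after  5: R0=0x39 R1=0xff R2=0xc7 R3=0xc7 R4=0xf7 R5=0x00  N=1 Z=0
after  6: R0=0x39 R1=0xff R2=0xff R3=0xc7 R4=0xf7 R5=0x00  N=1 Z=0
after  7: R0=0x00 R1=0xff R2=0xff R3=0xc7 R4=0xf7 R5=0x00  N=0 Z=1
-- IRQ taken; context saved, return-PC = 8 --

K = 7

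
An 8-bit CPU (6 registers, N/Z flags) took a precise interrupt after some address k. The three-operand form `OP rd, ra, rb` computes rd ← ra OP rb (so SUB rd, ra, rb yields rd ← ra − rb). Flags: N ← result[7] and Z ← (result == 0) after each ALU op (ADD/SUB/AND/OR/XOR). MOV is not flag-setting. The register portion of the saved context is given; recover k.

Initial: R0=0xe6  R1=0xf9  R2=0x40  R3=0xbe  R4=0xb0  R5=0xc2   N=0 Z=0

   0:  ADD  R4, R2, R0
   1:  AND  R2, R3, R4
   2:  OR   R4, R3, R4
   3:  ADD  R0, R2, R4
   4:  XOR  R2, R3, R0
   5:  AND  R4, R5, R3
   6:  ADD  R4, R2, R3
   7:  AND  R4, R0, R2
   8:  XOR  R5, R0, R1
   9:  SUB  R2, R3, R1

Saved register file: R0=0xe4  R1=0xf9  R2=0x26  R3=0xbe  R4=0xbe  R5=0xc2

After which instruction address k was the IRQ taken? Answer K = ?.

K = 3

after  0: R0=0xe6 R1=0xf9 R2=0x40 R3=0xbe R4=0x26 R5=0xc2  N=0 Z=0
after  1: R0=0xe6 R1=0xf9 R2=0x26 R3=0xbe R4=0x26 R5=0xc2  N=0 Z=0
after  2: R0=0xe6 R1=0xf9 R2=0x26 R3=0xbe R4=0xbe R5=0xc2  N=1 Z=0
after  3: R0=0xe4 R1=0xf9 R2=0x26 R3=0xbe R4=0xbe R5=0xc2  N=1 Z=0
-- IRQ taken; context saved, return-PC = 4 --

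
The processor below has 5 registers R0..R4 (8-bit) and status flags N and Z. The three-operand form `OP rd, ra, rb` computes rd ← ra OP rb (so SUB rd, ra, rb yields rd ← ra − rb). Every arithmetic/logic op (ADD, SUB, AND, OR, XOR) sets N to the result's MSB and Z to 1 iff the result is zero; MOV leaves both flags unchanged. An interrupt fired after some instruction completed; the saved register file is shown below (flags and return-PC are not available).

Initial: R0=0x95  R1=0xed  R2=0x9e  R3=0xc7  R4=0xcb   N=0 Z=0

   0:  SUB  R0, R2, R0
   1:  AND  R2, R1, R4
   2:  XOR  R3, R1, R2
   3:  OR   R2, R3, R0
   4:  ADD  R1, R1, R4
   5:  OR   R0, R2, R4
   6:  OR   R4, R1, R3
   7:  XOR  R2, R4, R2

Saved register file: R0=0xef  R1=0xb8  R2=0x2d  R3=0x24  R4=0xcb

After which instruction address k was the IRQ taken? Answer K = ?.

K = 5

after  0: R0=0x09 R1=0xed R2=0x9e R3=0xc7 R4=0xcb  N=0 Z=0
after  1: R0=0x09 R1=0xed R2=0xc9 R3=0xc7 R4=0xcb  N=1 Z=0
after  2: R0=0x09 R1=0xed R2=0xc9 R3=0x24 R4=0xcb  N=0 Z=0
after  3: R0=0x09 R1=0xed R2=0x2d R3=0x24 R4=0xcb  N=0 Z=0
after  4: R0=0x09 R1=0xb8 R2=0x2d R3=0x24 R4=0xcb  N=1 Z=0
after  5: R0=0xef R1=0xb8 R2=0x2d R3=0x24 R4=0xcb  N=1 Z=0
-- IRQ taken; context saved, return-PC = 6 --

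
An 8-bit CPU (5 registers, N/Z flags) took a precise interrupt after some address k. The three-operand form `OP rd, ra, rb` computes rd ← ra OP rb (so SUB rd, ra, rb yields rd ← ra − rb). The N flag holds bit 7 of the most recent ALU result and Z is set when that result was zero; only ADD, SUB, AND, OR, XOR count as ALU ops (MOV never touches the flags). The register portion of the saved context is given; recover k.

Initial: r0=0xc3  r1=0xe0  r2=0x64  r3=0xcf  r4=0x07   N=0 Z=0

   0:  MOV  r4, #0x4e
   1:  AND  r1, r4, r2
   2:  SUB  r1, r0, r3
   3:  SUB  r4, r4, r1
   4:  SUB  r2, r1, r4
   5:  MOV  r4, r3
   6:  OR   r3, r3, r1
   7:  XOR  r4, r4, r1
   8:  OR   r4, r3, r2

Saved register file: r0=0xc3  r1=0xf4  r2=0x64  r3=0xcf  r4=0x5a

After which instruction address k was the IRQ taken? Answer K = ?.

K = 3

after  0: r0=0xc3 r1=0xe0 r2=0x64 r3=0xcf r4=0x4e  N=0 Z=0
after  1: r0=0xc3 r1=0x44 r2=0x64 r3=0xcf r4=0x4e  N=0 Z=0
after  2: r0=0xc3 r1=0xf4 r2=0x64 r3=0xcf r4=0x4e  N=1 Z=0
after  3: r0=0xc3 r1=0xf4 r2=0x64 r3=0xcf r4=0x5a  N=0 Z=0
-- IRQ taken; context saved, return-PC = 4 --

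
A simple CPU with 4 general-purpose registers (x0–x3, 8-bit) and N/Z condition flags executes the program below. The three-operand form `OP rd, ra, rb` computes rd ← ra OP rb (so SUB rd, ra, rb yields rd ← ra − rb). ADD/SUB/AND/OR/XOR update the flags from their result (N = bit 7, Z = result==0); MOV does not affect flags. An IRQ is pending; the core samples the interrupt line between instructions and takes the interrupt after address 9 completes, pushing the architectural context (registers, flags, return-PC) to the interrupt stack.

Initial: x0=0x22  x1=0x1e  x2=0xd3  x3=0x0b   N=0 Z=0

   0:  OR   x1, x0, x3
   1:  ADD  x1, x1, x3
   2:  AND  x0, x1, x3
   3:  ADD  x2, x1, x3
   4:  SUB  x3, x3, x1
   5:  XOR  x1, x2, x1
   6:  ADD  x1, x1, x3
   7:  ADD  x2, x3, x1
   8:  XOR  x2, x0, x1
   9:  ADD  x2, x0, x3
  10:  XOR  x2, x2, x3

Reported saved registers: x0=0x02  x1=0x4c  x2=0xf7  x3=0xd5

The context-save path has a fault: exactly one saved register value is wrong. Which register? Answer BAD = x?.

after  0: x0=0x22 x1=0x2b x2=0xd3 x3=0x0b  N=0 Z=0
after  1: x0=0x22 x1=0x36 x2=0xd3 x3=0x0b  N=0 Z=0
after  2: x0=0x02 x1=0x36 x2=0xd3 x3=0x0b  N=0 Z=0
after  3: x0=0x02 x1=0x36 x2=0x41 x3=0x0b  N=0 Z=0
after  4: x0=0x02 x1=0x36 x2=0x41 x3=0xd5  N=1 Z=0
after  5: x0=0x02 x1=0x77 x2=0x41 x3=0xd5  N=0 Z=0
after  6: x0=0x02 x1=0x4c x2=0x41 x3=0xd5  N=0 Z=0
after  7: x0=0x02 x1=0x4c x2=0x21 x3=0xd5  N=0 Z=0
after  8: x0=0x02 x1=0x4c x2=0x4e x3=0xd5  N=0 Z=0
after  9: x0=0x02 x1=0x4c x2=0xd7 x3=0xd5  N=1 Z=0
-- IRQ taken; context saved, return-PC = 10 --
mismatch: x2: reported 0xf7 vs actual 0xd7

BAD = x2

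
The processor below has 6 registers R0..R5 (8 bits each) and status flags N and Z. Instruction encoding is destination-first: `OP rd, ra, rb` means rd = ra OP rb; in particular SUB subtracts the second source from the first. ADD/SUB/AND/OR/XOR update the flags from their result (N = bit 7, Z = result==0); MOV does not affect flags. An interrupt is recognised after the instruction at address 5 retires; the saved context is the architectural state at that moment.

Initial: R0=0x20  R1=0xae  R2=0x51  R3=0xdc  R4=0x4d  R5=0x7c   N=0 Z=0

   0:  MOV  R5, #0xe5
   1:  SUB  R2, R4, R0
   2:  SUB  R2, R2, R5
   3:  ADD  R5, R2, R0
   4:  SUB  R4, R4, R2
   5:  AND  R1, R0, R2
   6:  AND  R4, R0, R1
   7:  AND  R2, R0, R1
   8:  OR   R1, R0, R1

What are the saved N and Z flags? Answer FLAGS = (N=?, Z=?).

FLAGS = (N=0, Z=1)

after  0: R0=0x20 R1=0xae R2=0x51 R3=0xdc R4=0x4d R5=0xe5  N=0 Z=0
after  1: R0=0x20 R1=0xae R2=0x2d R3=0xdc R4=0x4d R5=0xe5  N=0 Z=0
after  2: R0=0x20 R1=0xae R2=0x48 R3=0xdc R4=0x4d R5=0xe5  N=0 Z=0
after  3: R0=0x20 R1=0xae R2=0x48 R3=0xdc R4=0x4d R5=0x68  N=0 Z=0
after  4: R0=0x20 R1=0xae R2=0x48 R3=0xdc R4=0x05 R5=0x68  N=0 Z=0
after  5: R0=0x20 R1=0x00 R2=0x48 R3=0xdc R4=0x05 R5=0x68  N=0 Z=1
-- IRQ taken; context saved, return-PC = 6 --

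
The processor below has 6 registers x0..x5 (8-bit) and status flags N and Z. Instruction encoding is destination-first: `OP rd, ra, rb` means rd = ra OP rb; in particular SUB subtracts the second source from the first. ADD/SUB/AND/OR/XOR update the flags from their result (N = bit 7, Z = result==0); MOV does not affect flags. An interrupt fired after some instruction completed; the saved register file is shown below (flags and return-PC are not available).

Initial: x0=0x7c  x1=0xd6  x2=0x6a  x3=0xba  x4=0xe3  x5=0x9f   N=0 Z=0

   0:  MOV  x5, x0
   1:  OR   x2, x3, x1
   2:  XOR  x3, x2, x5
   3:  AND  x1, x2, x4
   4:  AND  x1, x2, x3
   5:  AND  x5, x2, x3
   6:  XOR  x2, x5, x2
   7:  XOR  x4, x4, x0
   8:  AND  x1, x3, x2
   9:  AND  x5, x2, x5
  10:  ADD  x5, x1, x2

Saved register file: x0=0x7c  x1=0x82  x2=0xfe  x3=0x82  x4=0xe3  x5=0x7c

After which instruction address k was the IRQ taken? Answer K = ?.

K = 4

after  0: x0=0x7c x1=0xd6 x2=0x6a x3=0xba x4=0xe3 x5=0x7c  N=0 Z=0
after  1: x0=0x7c x1=0xd6 x2=0xfe x3=0xba x4=0xe3 x5=0x7c  N=1 Z=0
after  2: x0=0x7c x1=0xd6 x2=0xfe x3=0x82 x4=0xe3 x5=0x7c  N=1 Z=0
after  3: x0=0x7c x1=0xe2 x2=0xfe x3=0x82 x4=0xe3 x5=0x7c  N=1 Z=0
after  4: x0=0x7c x1=0x82 x2=0xfe x3=0x82 x4=0xe3 x5=0x7c  N=1 Z=0
-- IRQ taken; context saved, return-PC = 5 --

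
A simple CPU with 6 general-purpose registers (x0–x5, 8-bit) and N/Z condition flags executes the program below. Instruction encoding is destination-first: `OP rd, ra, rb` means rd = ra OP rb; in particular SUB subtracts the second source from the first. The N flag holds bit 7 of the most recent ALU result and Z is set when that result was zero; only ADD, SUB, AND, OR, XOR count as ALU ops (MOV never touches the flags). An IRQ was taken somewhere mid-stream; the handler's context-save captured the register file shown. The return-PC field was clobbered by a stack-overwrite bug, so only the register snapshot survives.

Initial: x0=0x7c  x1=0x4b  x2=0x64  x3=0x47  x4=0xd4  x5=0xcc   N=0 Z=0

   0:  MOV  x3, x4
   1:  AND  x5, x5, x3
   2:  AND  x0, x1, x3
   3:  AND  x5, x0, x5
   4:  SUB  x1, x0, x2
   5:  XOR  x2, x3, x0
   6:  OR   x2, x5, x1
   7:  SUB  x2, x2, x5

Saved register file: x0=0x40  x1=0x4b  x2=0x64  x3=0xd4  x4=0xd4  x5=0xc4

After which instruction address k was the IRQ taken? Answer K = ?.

after  0: x0=0x7c x1=0x4b x2=0x64 x3=0xd4 x4=0xd4 x5=0xcc  N=0 Z=0
after  1: x0=0x7c x1=0x4b x2=0x64 x3=0xd4 x4=0xd4 x5=0xc4  N=1 Z=0
after  2: x0=0x40 x1=0x4b x2=0x64 x3=0xd4 x4=0xd4 x5=0xc4  N=0 Z=0
-- IRQ taken; context saved, return-PC = 3 --

K = 2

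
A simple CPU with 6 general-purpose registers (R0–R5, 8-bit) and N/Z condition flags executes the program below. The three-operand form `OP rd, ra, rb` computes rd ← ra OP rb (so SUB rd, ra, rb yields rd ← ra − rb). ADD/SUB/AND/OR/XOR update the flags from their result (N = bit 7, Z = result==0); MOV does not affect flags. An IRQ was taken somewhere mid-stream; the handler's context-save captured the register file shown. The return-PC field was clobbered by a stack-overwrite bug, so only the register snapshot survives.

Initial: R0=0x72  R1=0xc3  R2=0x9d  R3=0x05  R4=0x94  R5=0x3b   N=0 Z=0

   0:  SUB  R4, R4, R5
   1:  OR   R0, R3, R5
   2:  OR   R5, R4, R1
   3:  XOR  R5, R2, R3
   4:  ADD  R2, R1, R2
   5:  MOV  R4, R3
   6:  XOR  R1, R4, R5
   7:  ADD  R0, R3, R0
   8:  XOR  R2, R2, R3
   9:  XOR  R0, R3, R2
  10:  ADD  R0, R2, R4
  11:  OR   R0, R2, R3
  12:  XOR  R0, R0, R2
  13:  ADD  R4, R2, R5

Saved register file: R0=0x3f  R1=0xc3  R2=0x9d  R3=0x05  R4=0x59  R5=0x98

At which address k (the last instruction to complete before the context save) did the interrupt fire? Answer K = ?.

K = 3

after  0: R0=0x72 R1=0xc3 R2=0x9d R3=0x05 R4=0x59 R5=0x3b  N=0 Z=0
after  1: R0=0x3f R1=0xc3 R2=0x9d R3=0x05 R4=0x59 R5=0x3b  N=0 Z=0
after  2: R0=0x3f R1=0xc3 R2=0x9d R3=0x05 R4=0x59 R5=0xdb  N=1 Z=0
after  3: R0=0x3f R1=0xc3 R2=0x9d R3=0x05 R4=0x59 R5=0x98  N=1 Z=0
-- IRQ taken; context saved, return-PC = 4 --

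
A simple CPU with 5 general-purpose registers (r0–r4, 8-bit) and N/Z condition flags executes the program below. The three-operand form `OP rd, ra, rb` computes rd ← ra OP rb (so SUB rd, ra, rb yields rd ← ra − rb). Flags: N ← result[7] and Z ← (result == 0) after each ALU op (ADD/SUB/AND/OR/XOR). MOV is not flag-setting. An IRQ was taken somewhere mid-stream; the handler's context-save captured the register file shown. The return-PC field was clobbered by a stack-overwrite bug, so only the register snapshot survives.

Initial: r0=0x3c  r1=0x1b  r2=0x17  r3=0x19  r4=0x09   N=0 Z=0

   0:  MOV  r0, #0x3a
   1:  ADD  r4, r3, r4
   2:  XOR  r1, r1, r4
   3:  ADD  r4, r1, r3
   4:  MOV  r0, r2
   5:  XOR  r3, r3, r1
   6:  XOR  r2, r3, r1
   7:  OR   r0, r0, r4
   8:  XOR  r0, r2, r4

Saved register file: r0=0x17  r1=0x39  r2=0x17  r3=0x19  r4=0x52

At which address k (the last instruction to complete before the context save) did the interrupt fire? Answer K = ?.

K = 4

after  0: r0=0x3a r1=0x1b r2=0x17 r3=0x19 r4=0x09  N=0 Z=0
after  1: r0=0x3a r1=0x1b r2=0x17 r3=0x19 r4=0x22  N=0 Z=0
after  2: r0=0x3a r1=0x39 r2=0x17 r3=0x19 r4=0x22  N=0 Z=0
after  3: r0=0x3a r1=0x39 r2=0x17 r3=0x19 r4=0x52  N=0 Z=0
after  4: r0=0x17 r1=0x39 r2=0x17 r3=0x19 r4=0x52  N=0 Z=0
-- IRQ taken; context saved, return-PC = 5 --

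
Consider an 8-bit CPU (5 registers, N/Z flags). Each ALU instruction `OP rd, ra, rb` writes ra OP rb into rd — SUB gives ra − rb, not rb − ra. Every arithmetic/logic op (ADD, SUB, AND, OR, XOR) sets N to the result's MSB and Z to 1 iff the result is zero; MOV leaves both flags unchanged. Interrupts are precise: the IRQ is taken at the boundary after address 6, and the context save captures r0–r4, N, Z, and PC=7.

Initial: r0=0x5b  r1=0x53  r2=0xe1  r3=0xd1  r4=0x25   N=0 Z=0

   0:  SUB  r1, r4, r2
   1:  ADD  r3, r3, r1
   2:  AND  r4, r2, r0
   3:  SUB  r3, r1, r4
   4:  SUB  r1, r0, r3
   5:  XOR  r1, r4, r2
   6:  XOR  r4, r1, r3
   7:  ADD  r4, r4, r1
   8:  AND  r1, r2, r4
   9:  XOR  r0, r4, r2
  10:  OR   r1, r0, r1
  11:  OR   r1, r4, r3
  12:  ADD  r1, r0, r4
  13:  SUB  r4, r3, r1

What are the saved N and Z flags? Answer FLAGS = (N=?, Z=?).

after  0: r0=0x5b r1=0x44 r2=0xe1 r3=0xd1 r4=0x25  N=0 Z=0
after  1: r0=0x5b r1=0x44 r2=0xe1 r3=0x15 r4=0x25  N=0 Z=0
after  2: r0=0x5b r1=0x44 r2=0xe1 r3=0x15 r4=0x41  N=0 Z=0
after  3: r0=0x5b r1=0x44 r2=0xe1 r3=0x03 r4=0x41  N=0 Z=0
after  4: r0=0x5b r1=0x58 r2=0xe1 r3=0x03 r4=0x41  N=0 Z=0
after  5: r0=0x5b r1=0xa0 r2=0xe1 r3=0x03 r4=0x41  N=1 Z=0
after  6: r0=0x5b r1=0xa0 r2=0xe1 r3=0x03 r4=0xa3  N=1 Z=0
-- IRQ taken; context saved, return-PC = 7 --

FLAGS = (N=1, Z=0)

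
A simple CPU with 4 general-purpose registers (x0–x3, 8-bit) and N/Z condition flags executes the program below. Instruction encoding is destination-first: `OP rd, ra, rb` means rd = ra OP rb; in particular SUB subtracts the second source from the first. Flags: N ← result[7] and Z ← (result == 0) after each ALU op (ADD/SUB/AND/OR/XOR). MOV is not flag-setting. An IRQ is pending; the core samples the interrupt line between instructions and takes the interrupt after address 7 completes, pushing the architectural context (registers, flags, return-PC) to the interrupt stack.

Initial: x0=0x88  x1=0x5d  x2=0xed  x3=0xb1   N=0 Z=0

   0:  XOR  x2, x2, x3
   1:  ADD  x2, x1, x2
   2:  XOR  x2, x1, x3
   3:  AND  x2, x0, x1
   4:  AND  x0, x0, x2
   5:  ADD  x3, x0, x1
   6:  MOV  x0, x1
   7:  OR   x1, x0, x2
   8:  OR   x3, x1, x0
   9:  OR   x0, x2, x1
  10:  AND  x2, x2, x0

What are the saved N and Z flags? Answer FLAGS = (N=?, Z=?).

after  0: x0=0x88 x1=0x5d x2=0x5c x3=0xb1  N=0 Z=0
after  1: x0=0x88 x1=0x5d x2=0xb9 x3=0xb1  N=1 Z=0
after  2: x0=0x88 x1=0x5d x2=0xec x3=0xb1  N=1 Z=0
after  3: x0=0x88 x1=0x5d x2=0x08 x3=0xb1  N=0 Z=0
after  4: x0=0x08 x1=0x5d x2=0x08 x3=0xb1  N=0 Z=0
after  5: x0=0x08 x1=0x5d x2=0x08 x3=0x65  N=0 Z=0
after  6: x0=0x5d x1=0x5d x2=0x08 x3=0x65  N=0 Z=0
after  7: x0=0x5d x1=0x5d x2=0x08 x3=0x65  N=0 Z=0
-- IRQ taken; context saved, return-PC = 8 --

FLAGS = (N=0, Z=0)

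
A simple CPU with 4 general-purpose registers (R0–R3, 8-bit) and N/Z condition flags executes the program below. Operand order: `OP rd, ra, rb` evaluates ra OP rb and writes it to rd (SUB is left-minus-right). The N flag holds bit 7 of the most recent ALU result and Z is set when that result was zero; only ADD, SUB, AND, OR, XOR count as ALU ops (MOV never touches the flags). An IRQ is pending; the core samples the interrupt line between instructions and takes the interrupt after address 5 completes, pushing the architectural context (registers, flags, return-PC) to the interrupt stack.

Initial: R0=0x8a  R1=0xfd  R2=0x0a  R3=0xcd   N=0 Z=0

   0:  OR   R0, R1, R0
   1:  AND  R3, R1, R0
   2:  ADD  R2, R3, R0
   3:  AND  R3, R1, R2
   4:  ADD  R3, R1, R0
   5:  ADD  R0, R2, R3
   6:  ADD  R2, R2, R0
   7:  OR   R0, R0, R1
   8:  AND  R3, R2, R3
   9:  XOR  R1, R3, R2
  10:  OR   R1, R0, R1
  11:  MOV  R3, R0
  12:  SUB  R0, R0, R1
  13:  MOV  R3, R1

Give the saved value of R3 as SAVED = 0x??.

SAVED = 0xfc

after  0: R0=0xff R1=0xfd R2=0x0a R3=0xcd  N=1 Z=0
after  1: R0=0xff R1=0xfd R2=0x0a R3=0xfd  N=1 Z=0
after  2: R0=0xff R1=0xfd R2=0xfc R3=0xfd  N=1 Z=0
after  3: R0=0xff R1=0xfd R2=0xfc R3=0xfc  N=1 Z=0
after  4: R0=0xff R1=0xfd R2=0xfc R3=0xfc  N=1 Z=0
after  5: R0=0xf8 R1=0xfd R2=0xfc R3=0xfc  N=1 Z=0
-- IRQ taken; context saved, return-PC = 6 --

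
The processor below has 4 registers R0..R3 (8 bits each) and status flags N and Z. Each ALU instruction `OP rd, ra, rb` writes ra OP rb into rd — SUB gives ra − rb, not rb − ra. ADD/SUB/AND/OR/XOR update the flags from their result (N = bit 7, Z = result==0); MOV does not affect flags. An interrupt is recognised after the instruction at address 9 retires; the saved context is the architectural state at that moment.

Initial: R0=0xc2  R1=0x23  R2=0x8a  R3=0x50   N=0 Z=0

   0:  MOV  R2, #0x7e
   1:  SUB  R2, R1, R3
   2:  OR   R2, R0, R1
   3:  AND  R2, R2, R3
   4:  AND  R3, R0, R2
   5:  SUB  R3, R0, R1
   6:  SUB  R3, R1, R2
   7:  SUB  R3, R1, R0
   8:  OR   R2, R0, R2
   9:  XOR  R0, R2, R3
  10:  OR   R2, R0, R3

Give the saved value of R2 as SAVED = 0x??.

SAVED = 0xc2

after  0: R0=0xc2 R1=0x23 R2=0x7e R3=0x50  N=0 Z=0
after  1: R0=0xc2 R1=0x23 R2=0xd3 R3=0x50  N=1 Z=0
after  2: R0=0xc2 R1=0x23 R2=0xe3 R3=0x50  N=1 Z=0
after  3: R0=0xc2 R1=0x23 R2=0x40 R3=0x50  N=0 Z=0
after  4: R0=0xc2 R1=0x23 R2=0x40 R3=0x40  N=0 Z=0
after  5: R0=0xc2 R1=0x23 R2=0x40 R3=0x9f  N=1 Z=0
after  6: R0=0xc2 R1=0x23 R2=0x40 R3=0xe3  N=1 Z=0
after  7: R0=0xc2 R1=0x23 R2=0x40 R3=0x61  N=0 Z=0
after  8: R0=0xc2 R1=0x23 R2=0xc2 R3=0x61  N=1 Z=0
after  9: R0=0xa3 R1=0x23 R2=0xc2 R3=0x61  N=1 Z=0
-- IRQ taken; context saved, return-PC = 10 --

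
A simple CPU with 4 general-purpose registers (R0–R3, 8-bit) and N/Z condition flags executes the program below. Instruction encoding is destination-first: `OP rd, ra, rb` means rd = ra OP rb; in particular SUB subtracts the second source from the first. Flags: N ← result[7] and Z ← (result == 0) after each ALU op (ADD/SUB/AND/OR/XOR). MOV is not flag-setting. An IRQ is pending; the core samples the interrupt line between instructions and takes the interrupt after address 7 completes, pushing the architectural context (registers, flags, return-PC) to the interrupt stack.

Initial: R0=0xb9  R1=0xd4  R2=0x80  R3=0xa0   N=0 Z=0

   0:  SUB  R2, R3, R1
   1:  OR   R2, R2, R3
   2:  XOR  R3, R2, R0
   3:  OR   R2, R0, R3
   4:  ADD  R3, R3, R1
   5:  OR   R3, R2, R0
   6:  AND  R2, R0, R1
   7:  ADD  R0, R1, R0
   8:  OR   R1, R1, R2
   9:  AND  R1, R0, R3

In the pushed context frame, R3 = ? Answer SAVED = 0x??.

SAVED = 0xfd

after  0: R0=0xb9 R1=0xd4 R2=0xcc R3=0xa0  N=1 Z=0
after  1: R0=0xb9 R1=0xd4 R2=0xec R3=0xa0  N=1 Z=0
after  2: R0=0xb9 R1=0xd4 R2=0xec R3=0x55  N=0 Z=0
after  3: R0=0xb9 R1=0xd4 R2=0xfd R3=0x55  N=1 Z=0
after  4: R0=0xb9 R1=0xd4 R2=0xfd R3=0x29  N=0 Z=0
after  5: R0=0xb9 R1=0xd4 R2=0xfd R3=0xfd  N=1 Z=0
after  6: R0=0xb9 R1=0xd4 R2=0x90 R3=0xfd  N=1 Z=0
after  7: R0=0x8d R1=0xd4 R2=0x90 R3=0xfd  N=1 Z=0
-- IRQ taken; context saved, return-PC = 8 --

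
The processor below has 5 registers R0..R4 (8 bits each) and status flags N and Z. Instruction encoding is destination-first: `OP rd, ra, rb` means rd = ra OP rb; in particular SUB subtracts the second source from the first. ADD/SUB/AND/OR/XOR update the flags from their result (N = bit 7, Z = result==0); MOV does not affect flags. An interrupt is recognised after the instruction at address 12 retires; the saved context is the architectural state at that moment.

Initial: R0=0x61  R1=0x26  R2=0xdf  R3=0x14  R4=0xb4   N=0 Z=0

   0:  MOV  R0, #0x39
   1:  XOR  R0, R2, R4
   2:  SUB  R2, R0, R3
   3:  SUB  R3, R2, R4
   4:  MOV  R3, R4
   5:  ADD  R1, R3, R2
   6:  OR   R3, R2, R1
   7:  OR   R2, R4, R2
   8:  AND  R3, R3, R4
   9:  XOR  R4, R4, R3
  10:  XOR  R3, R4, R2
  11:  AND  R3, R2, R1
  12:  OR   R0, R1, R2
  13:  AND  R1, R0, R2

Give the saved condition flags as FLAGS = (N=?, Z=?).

FLAGS = (N=1, Z=0)

after  0: R0=0x39 R1=0x26 R2=0xdf R3=0x14 R4=0xb4  N=0 Z=0
after  1: R0=0x6b R1=0x26 R2=0xdf R3=0x14 R4=0xb4  N=0 Z=0
after  2: R0=0x6b R1=0x26 R2=0x57 R3=0x14 R4=0xb4  N=0 Z=0
after  3: R0=0x6b R1=0x26 R2=0x57 R3=0xa3 R4=0xb4  N=1 Z=0
after  4: R0=0x6b R1=0x26 R2=0x57 R3=0xb4 R4=0xb4  N=1 Z=0
after  5: R0=0x6b R1=0x0b R2=0x57 R3=0xb4 R4=0xb4  N=0 Z=0
after  6: R0=0x6b R1=0x0b R2=0x57 R3=0x5f R4=0xb4  N=0 Z=0
after  7: R0=0x6b R1=0x0b R2=0xf7 R3=0x5f R4=0xb4  N=1 Z=0
after  8: R0=0x6b R1=0x0b R2=0xf7 R3=0x14 R4=0xb4  N=0 Z=0
after  9: R0=0x6b R1=0x0b R2=0xf7 R3=0x14 R4=0xa0  N=1 Z=0
after 10: R0=0x6b R1=0x0b R2=0xf7 R3=0x57 R4=0xa0  N=0 Z=0
after 11: R0=0x6b R1=0x0b R2=0xf7 R3=0x03 R4=0xa0  N=0 Z=0
after 12: R0=0xff R1=0x0b R2=0xf7 R3=0x03 R4=0xa0  N=1 Z=0
-- IRQ taken; context saved, return-PC = 13 --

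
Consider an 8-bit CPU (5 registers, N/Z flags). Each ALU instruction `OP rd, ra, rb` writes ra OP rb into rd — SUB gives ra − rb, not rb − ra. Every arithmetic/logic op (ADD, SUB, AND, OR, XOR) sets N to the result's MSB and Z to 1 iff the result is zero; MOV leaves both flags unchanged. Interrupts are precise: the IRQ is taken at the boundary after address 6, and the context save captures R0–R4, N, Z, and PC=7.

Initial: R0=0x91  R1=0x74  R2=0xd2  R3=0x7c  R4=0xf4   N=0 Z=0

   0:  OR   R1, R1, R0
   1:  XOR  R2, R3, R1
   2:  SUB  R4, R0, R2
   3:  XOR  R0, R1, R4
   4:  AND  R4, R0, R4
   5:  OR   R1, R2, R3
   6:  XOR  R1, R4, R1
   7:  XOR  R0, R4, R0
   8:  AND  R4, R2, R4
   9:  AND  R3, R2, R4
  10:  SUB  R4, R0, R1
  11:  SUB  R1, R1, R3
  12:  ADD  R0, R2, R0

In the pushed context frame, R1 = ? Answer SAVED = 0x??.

SAVED = 0xf5

after  0: R0=0x91 R1=0xf5 R2=0xd2 R3=0x7c R4=0xf4  N=1 Z=0
after  1: R0=0x91 R1=0xf5 R2=0x89 R3=0x7c R4=0xf4  N=1 Z=0
after  2: R0=0x91 R1=0xf5 R2=0x89 R3=0x7c R4=0x08  N=0 Z=0
after  3: R0=0xfd R1=0xf5 R2=0x89 R3=0x7c R4=0x08  N=1 Z=0
after  4: R0=0xfd R1=0xf5 R2=0x89 R3=0x7c R4=0x08  N=0 Z=0
after  5: R0=0xfd R1=0xfd R2=0x89 R3=0x7c R4=0x08  N=1 Z=0
after  6: R0=0xfd R1=0xf5 R2=0x89 R3=0x7c R4=0x08  N=1 Z=0
-- IRQ taken; context saved, return-PC = 7 --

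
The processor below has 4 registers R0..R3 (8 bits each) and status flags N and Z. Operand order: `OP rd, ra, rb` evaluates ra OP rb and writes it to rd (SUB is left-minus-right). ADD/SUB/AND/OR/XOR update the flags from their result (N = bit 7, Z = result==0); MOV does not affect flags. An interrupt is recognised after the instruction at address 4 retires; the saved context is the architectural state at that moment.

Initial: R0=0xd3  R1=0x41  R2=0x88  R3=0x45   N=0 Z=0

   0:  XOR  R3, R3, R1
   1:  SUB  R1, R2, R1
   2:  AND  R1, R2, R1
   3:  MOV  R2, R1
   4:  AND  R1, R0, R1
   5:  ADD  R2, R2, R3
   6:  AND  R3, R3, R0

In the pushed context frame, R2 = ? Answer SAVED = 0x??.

SAVED = 0x00

after  0: R0=0xd3 R1=0x41 R2=0x88 R3=0x04  N=0 Z=0
after  1: R0=0xd3 R1=0x47 R2=0x88 R3=0x04  N=0 Z=0
after  2: R0=0xd3 R1=0x00 R2=0x88 R3=0x04  N=0 Z=1
after  3: R0=0xd3 R1=0x00 R2=0x00 R3=0x04  N=0 Z=1
after  4: R0=0xd3 R1=0x00 R2=0x00 R3=0x04  N=0 Z=1
-- IRQ taken; context saved, return-PC = 5 --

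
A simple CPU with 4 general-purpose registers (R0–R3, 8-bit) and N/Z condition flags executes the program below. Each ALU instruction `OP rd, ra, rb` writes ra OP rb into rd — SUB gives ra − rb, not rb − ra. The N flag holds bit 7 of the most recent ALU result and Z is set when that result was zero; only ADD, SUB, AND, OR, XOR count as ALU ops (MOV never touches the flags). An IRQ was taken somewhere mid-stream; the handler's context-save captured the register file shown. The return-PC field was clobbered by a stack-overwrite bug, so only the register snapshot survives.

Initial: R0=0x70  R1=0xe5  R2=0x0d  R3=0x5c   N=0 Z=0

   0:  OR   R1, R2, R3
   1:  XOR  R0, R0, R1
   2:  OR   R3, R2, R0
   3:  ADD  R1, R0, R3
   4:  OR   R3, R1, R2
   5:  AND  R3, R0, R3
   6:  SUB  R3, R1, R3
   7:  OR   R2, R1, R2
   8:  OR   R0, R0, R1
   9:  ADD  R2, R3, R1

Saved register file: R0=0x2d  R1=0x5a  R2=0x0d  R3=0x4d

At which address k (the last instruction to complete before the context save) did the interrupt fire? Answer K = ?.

after  0: R0=0x70 R1=0x5d R2=0x0d R3=0x5c  N=0 Z=0
after  1: R0=0x2d R1=0x5d R2=0x0d R3=0x5c  N=0 Z=0
after  2: R0=0x2d R1=0x5d R2=0x0d R3=0x2d  N=0 Z=0
after  3: R0=0x2d R1=0x5a R2=0x0d R3=0x2d  N=0 Z=0
after  4: R0=0x2d R1=0x5a R2=0x0d R3=0x5f  N=0 Z=0
after  5: R0=0x2d R1=0x5a R2=0x0d R3=0x0d  N=0 Z=0
after  6: R0=0x2d R1=0x5a R2=0x0d R3=0x4d  N=0 Z=0
-- IRQ taken; context saved, return-PC = 7 --

K = 6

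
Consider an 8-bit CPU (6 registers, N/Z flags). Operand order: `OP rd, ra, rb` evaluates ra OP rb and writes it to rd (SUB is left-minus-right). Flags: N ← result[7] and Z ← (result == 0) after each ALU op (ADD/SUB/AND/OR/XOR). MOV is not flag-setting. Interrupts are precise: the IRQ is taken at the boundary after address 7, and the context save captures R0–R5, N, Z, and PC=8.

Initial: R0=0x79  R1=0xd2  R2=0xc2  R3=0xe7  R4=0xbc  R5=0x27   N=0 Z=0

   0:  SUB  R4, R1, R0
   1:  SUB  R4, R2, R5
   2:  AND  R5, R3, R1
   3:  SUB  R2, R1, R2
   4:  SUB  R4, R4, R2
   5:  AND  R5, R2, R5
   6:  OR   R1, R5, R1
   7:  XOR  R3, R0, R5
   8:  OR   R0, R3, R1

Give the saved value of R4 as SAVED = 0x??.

after  0: R0=0x79 R1=0xd2 R2=0xc2 R3=0xe7 R4=0x59 R5=0x27  N=0 Z=0
after  1: R0=0x79 R1=0xd2 R2=0xc2 R3=0xe7 R4=0x9b R5=0x27  N=1 Z=0
after  2: R0=0x79 R1=0xd2 R2=0xc2 R3=0xe7 R4=0x9b R5=0xc2  N=1 Z=0
after  3: R0=0x79 R1=0xd2 R2=0x10 R3=0xe7 R4=0x9b R5=0xc2  N=0 Z=0
after  4: R0=0x79 R1=0xd2 R2=0x10 R3=0xe7 R4=0x8b R5=0xc2  N=1 Z=0
after  5: R0=0x79 R1=0xd2 R2=0x10 R3=0xe7 R4=0x8b R5=0x00  N=0 Z=1
after  6: R0=0x79 R1=0xd2 R2=0x10 R3=0xe7 R4=0x8b R5=0x00  N=1 Z=0
after  7: R0=0x79 R1=0xd2 R2=0x10 R3=0x79 R4=0x8b R5=0x00  N=0 Z=0
-- IRQ taken; context saved, return-PC = 8 --

SAVED = 0x8b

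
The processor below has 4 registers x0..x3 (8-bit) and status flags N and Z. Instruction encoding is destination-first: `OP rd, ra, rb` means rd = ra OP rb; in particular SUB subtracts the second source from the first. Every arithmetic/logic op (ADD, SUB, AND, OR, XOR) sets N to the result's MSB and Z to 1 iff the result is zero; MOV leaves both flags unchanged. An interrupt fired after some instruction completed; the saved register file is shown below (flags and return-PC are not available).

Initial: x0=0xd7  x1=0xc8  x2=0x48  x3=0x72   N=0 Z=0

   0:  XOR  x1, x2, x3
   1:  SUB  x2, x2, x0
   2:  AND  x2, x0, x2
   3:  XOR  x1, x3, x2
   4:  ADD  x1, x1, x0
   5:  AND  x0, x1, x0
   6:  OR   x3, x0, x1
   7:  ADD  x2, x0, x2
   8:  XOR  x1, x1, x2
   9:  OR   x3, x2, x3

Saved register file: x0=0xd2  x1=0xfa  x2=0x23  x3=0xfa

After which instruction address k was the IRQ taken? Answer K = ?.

K = 7

after  0: x0=0xd7 x1=0x3a x2=0x48 x3=0x72  N=0 Z=0
after  1: x0=0xd7 x1=0x3a x2=0x71 x3=0x72  N=0 Z=0
after  2: x0=0xd7 x1=0x3a x2=0x51 x3=0x72  N=0 Z=0
after  3: x0=0xd7 x1=0x23 x2=0x51 x3=0x72  N=0 Z=0
after  4: x0=0xd7 x1=0xfa x2=0x51 x3=0x72  N=1 Z=0
after  5: x0=0xd2 x1=0xfa x2=0x51 x3=0x72  N=1 Z=0
after  6: x0=0xd2 x1=0xfa x2=0x51 x3=0xfa  N=1 Z=0
after  7: x0=0xd2 x1=0xfa x2=0x23 x3=0xfa  N=0 Z=0
-- IRQ taken; context saved, return-PC = 8 --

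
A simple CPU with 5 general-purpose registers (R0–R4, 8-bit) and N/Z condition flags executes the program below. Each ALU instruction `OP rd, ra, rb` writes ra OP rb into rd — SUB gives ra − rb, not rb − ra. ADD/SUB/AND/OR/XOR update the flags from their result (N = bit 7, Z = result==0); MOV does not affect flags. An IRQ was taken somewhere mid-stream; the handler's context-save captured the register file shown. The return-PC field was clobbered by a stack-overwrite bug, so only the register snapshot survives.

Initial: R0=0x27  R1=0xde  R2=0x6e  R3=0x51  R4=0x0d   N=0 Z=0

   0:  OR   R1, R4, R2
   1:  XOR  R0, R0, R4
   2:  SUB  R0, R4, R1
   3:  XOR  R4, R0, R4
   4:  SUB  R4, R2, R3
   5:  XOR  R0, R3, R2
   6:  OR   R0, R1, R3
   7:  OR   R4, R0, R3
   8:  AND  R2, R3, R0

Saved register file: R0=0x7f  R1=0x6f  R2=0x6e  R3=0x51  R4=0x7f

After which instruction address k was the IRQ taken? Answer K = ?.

after  0: R0=0x27 R1=0x6f R2=0x6e R3=0x51 R4=0x0d  N=0 Z=0
after  1: R0=0x2a R1=0x6f R2=0x6e R3=0x51 R4=0x0d  N=0 Z=0
after  2: R0=0x9e R1=0x6f R2=0x6e R3=0x51 R4=0x0d  N=1 Z=0
after  3: R0=0x9e R1=0x6f R2=0x6e R3=0x51 R4=0x93  N=1 Z=0
after  4: R0=0x9e R1=0x6f R2=0x6e R3=0x51 R4=0x1d  N=0 Z=0
after  5: R0=0x3f R1=0x6f R2=0x6e R3=0x51 R4=0x1d  N=0 Z=0
after  6: R0=0x7f R1=0x6f R2=0x6e R3=0x51 R4=0x1d  N=0 Z=0
after  7: R0=0x7f R1=0x6f R2=0x6e R3=0x51 R4=0x7f  N=0 Z=0
-- IRQ taken; context saved, return-PC = 8 --

K = 7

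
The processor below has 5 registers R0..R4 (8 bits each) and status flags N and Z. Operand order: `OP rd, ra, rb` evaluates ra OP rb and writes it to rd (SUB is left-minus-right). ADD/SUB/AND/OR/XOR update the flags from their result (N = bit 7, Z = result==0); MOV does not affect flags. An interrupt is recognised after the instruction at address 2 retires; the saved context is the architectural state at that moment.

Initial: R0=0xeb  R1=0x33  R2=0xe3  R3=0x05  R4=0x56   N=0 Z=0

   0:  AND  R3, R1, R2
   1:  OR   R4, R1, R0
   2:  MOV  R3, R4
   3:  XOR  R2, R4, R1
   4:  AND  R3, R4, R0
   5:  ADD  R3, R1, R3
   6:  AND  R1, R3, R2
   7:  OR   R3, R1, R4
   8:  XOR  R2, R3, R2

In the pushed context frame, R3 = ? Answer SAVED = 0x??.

after  0: R0=0xeb R1=0x33 R2=0xe3 R3=0x23 R4=0x56  N=0 Z=0
after  1: R0=0xeb R1=0x33 R2=0xe3 R3=0x23 R4=0xfb  N=1 Z=0
after  2: R0=0xeb R1=0x33 R2=0xe3 R3=0xfb R4=0xfb  N=1 Z=0
-- IRQ taken; context saved, return-PC = 3 --

SAVED = 0xfb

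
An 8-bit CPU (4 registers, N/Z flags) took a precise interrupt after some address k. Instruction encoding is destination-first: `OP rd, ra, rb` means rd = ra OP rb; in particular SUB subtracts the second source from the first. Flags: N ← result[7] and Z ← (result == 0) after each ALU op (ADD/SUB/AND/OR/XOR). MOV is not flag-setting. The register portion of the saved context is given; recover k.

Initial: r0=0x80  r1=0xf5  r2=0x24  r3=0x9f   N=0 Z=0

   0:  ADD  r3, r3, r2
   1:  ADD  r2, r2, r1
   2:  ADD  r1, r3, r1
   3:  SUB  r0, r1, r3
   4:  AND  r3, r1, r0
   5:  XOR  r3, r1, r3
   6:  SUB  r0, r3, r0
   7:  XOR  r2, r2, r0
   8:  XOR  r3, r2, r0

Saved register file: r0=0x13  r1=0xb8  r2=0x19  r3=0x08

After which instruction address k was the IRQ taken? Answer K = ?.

after  0: r0=0x80 r1=0xf5 r2=0x24 r3=0xc3  N=1 Z=0
after  1: r0=0x80 r1=0xf5 r2=0x19 r3=0xc3  N=0 Z=0
after  2: r0=0x80 r1=0xb8 r2=0x19 r3=0xc3  N=1 Z=0
after  3: r0=0xf5 r1=0xb8 r2=0x19 r3=0xc3  N=1 Z=0
after  4: r0=0xf5 r1=0xb8 r2=0x19 r3=0xb0  N=1 Z=0
after  5: r0=0xf5 r1=0xb8 r2=0x19 r3=0x08  N=0 Z=0
after  6: r0=0x13 r1=0xb8 r2=0x19 r3=0x08  N=0 Z=0
-- IRQ taken; context saved, return-PC = 7 --

K = 6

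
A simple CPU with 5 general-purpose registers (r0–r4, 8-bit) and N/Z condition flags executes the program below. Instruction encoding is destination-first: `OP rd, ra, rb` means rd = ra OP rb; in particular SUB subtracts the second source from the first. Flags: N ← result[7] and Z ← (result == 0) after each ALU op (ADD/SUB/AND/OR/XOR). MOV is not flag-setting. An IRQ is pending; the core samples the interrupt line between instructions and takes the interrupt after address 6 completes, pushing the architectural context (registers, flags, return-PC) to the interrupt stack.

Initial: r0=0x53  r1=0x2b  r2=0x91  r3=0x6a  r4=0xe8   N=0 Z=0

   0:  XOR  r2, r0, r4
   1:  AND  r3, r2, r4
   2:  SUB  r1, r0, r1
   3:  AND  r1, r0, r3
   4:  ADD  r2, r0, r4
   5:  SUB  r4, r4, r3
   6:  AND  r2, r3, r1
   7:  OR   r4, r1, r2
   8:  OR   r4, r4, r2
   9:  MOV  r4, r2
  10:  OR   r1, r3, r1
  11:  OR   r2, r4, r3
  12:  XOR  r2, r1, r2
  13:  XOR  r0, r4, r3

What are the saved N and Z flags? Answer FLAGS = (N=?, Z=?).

FLAGS = (N=0, Z=1)

after  0: r0=0x53 r1=0x2b r2=0xbb r3=0x6a r4=0xe8  N=1 Z=0
after  1: r0=0x53 r1=0x2b r2=0xbb r3=0xa8 r4=0xe8  N=1 Z=0
after  2: r0=0x53 r1=0x28 r2=0xbb r3=0xa8 r4=0xe8  N=0 Z=0
after  3: r0=0x53 r1=0x00 r2=0xbb r3=0xa8 r4=0xe8  N=0 Z=1
after  4: r0=0x53 r1=0x00 r2=0x3b r3=0xa8 r4=0xe8  N=0 Z=0
after  5: r0=0x53 r1=0x00 r2=0x3b r3=0xa8 r4=0x40  N=0 Z=0
after  6: r0=0x53 r1=0x00 r2=0x00 r3=0xa8 r4=0x40  N=0 Z=1
-- IRQ taken; context saved, return-PC = 7 --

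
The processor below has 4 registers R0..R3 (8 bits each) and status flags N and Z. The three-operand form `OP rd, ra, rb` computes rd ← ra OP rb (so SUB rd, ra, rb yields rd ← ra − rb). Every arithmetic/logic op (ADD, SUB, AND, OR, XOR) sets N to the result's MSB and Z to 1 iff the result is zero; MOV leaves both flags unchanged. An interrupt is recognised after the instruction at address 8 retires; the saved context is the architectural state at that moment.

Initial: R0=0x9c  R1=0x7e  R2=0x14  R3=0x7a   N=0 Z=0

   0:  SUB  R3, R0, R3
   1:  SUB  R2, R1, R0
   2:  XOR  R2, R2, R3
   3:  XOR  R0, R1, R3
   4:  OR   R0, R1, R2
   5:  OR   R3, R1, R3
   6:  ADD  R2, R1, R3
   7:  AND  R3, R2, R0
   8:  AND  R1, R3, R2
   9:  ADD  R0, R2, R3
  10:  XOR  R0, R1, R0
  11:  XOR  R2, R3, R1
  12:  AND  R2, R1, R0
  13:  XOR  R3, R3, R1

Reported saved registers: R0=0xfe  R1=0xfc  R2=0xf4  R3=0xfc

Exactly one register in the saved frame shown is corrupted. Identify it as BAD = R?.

after  0: R0=0x9c R1=0x7e R2=0x14 R3=0x22  N=0 Z=0
after  1: R0=0x9c R1=0x7e R2=0xe2 R3=0x22  N=1 Z=0
after  2: R0=0x9c R1=0x7e R2=0xc0 R3=0x22  N=1 Z=0
after  3: R0=0x5c R1=0x7e R2=0xc0 R3=0x22  N=0 Z=0
after  4: R0=0xfe R1=0x7e R2=0xc0 R3=0x22  N=1 Z=0
after  5: R0=0xfe R1=0x7e R2=0xc0 R3=0x7e  N=0 Z=0
after  6: R0=0xfe R1=0x7e R2=0xfc R3=0x7e  N=1 Z=0
after  7: R0=0xfe R1=0x7e R2=0xfc R3=0xfc  N=1 Z=0
after  8: R0=0xfe R1=0xfc R2=0xfc R3=0xfc  N=1 Z=0
-- IRQ taken; context saved, return-PC = 9 --
mismatch: R2: reported 0xf4 vs actual 0xfc

BAD = R2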